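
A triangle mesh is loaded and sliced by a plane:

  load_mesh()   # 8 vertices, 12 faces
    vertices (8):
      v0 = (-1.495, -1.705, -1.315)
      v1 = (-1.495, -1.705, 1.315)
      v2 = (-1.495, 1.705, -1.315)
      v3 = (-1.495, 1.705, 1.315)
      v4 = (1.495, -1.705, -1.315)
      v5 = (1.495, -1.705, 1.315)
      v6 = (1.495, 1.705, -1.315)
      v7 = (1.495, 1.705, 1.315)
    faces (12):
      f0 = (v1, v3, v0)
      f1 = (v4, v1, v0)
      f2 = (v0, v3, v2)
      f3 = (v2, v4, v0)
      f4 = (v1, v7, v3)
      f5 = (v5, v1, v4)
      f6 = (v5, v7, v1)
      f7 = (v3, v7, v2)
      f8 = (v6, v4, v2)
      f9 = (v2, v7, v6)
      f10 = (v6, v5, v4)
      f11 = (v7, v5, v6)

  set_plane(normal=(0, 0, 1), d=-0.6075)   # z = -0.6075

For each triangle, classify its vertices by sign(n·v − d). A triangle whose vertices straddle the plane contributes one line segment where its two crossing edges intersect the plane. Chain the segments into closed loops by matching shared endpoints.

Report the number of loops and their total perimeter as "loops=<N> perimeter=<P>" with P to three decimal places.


Straddling triangles (8 of 12):
  (v1,v3,v0) [++-] → (-1.495, -0.787671, -0.6075)–(-1.495, -1.705, -0.6075)  len=0.9173
  (v4,v1,v0) [-+-] → (0.690656, -1.705, -0.6075)–(-1.495, -1.705, -0.6075)  len=2.1857
  (v0,v3,v2) [-+-] → (-1.495, -0.787671, -0.6075)–(-1.495, 1.705, -0.6075)  len=2.4927
  (v5,v1,v4) [++-] → (0.690656, -1.705, -0.6075)–(1.495, -1.705, -0.6075)  len=0.8043
  (v3,v7,v2) [++-] → (-0.690656, 1.705, -0.6075)–(-1.495, 1.705, -0.6075)  len=0.8043
  (v2,v7,v6) [-+-] → (-0.690656, 1.705, -0.6075)–(1.495, 1.705, -0.6075)  len=2.1857
  (v6,v5,v4) [-+-] → (1.495, 0.787671, -0.6075)–(1.495, -1.705, -0.6075)  len=2.4927
  (v7,v5,v6) [++-] → (1.495, 0.787671, -0.6075)–(1.495, 1.705, -0.6075)  len=0.9173

Chained into 1 loop(s):
  loop 1: 8 segments, perimeter = 12.8000
Total perimeter = 12.800

loops=1 perimeter=12.800


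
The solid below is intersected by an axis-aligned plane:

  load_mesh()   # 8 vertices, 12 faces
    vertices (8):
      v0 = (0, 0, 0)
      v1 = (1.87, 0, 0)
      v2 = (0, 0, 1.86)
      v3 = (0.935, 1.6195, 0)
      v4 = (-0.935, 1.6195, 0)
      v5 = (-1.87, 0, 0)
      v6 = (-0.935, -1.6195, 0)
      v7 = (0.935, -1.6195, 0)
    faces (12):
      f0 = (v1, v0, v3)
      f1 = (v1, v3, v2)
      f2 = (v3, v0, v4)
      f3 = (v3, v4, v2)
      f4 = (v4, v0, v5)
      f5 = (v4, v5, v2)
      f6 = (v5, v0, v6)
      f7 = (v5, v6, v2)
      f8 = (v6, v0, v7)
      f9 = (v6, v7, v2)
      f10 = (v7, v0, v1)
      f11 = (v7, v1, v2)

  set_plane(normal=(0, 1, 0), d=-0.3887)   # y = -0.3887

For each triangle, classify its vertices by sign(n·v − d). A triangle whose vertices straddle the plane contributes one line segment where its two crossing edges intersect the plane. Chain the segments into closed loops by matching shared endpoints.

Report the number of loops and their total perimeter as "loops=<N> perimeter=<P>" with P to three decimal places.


loops=1 perimeter=7.749

Straddling triangles (6 of 12):
  (v5,v0,v6) [++-] → (-0.224412, -0.3887, 0)–(-1.64559, -0.3887, 0)  len=1.4212
  (v5,v6,v2) [+-+] → (-1.64559, -0.3887, 0)–(-0.224412, -0.3887, 1.41358)  len=2.0045
  (v6,v0,v7) [-+-] → (-0.224412, -0.3887, 0)–(0.224412, -0.3887, 0)  len=0.4488
  (v6,v7,v2) [--+] → (0.224412, -0.3887, 1.41358)–(-0.224412, -0.3887, 1.41358)  len=0.4488
  (v7,v0,v1) [-++] → (0.224412, -0.3887, 0)–(1.64559, -0.3887, 0)  len=1.4212
  (v7,v1,v2) [-++] → (1.64559, -0.3887, 0)–(0.224412, -0.3887, 1.41358)  len=2.0045

Chained into 1 loop(s):
  loop 1: 6 segments, perimeter = 7.7490
Total perimeter = 7.749


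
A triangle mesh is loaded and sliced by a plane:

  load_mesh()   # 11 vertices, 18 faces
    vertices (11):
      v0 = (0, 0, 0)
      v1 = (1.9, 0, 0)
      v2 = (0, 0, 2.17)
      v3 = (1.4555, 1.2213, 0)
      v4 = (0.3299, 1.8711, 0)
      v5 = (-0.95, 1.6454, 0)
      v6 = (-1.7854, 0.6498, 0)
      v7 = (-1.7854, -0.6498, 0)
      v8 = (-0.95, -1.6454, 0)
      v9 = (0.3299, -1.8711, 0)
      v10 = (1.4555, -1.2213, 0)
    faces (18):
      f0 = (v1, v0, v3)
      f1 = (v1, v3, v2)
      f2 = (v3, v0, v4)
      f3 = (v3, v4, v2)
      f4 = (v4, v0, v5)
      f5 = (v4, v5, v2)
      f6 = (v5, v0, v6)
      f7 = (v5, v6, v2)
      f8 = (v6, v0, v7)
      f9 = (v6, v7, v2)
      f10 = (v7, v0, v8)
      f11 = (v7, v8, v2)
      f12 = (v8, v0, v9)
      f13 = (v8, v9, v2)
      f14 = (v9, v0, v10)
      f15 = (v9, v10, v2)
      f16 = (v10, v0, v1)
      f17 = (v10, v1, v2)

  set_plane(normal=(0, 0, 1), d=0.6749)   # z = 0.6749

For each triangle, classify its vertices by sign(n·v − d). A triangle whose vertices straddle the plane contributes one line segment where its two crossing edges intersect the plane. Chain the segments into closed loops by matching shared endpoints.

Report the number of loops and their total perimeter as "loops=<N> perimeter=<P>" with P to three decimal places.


loops=1 perimeter=8.059

Straddling triangles (9 of 18):
  (v1,v3,v2) [--+] → (1.00282, 0.841459, 0.6749)–(1.30907, 0, 0.6749)  len=0.8955
  (v3,v4,v2) [--+] → (0.227297, 1.28916, 0.6749)–(1.00282, 0.841459, 0.6749)  len=0.8955
  (v4,v5,v2) [--+] → (-0.654537, 1.13366, 0.6749)–(0.227297, 1.28916, 0.6749)  len=0.8954
  (v5,v6,v2) [--+] → (-1.23012, 0.447703, 0.6749)–(-0.654537, 1.13366, 0.6749)  len=0.8954
  (v6,v7,v2) [--+] → (-1.23012, -0.447703, 0.6749)–(-1.23012, 0.447703, 0.6749)  len=0.8954
  (v7,v8,v2) [--+] → (-0.654537, -1.13366, 0.6749)–(-1.23012, -0.447703, 0.6749)  len=0.8954
  (v8,v9,v2) [--+] → (0.227297, -1.28916, 0.6749)–(-0.654537, -1.13366, 0.6749)  len=0.8954
  (v9,v10,v2) [--+] → (1.00282, -0.841459, 0.6749)–(0.227297, -1.28916, 0.6749)  len=0.8955
  (v10,v1,v2) [--+] → (1.30907, 0, 0.6749)–(1.00282, -0.841459, 0.6749)  len=0.8955

Chained into 1 loop(s):
  loop 1: 9 segments, perimeter = 8.0590
Total perimeter = 8.059


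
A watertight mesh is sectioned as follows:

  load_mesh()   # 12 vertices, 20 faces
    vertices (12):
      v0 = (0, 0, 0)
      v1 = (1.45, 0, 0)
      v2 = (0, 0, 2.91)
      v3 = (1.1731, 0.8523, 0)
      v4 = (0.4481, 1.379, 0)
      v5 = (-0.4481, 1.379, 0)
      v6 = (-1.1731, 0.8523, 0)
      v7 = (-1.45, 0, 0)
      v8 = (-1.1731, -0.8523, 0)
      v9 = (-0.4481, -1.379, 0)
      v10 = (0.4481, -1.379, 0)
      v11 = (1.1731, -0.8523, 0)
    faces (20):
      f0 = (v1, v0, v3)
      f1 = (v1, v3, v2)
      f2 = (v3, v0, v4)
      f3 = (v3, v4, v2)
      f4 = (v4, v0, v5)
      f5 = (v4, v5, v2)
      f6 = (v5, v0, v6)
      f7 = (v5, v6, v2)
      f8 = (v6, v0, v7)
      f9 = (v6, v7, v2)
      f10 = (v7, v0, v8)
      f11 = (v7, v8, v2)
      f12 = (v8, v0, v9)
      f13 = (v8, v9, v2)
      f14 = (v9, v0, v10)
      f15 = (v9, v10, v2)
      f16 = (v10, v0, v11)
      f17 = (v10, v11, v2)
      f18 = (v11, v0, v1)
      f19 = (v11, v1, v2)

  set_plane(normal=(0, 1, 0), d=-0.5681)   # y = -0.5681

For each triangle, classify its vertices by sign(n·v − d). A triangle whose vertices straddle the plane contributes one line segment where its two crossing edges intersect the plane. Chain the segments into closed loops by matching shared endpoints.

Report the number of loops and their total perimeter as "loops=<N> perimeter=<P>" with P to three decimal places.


Straddling triangles (10 of 20):
  (v7,v0,v8) [++-] → (-0.781929, -0.5681, 0)–(-1.26543, -0.5681, 0)  len=0.4835
  (v7,v8,v2) [+-+] → (-1.26543, -0.5681, 0)–(-0.781929, -0.5681, 0.970341)  len=1.0841
  (v8,v0,v9) [-+-] → (-0.781929, -0.5681, 0)–(-0.184602, -0.5681, 0)  len=0.5973
  (v8,v9,v2) [--+] → (-0.184602, -0.5681, 1.71118)–(-0.781929, -0.5681, 0.970341)  len=0.9517
  (v9,v0,v10) [-+-] → (-0.184602, -0.5681, 0)–(0.184602, -0.5681, 0)  len=0.3692
  (v9,v10,v2) [--+] → (0.184602, -0.5681, 1.71118)–(-0.184602, -0.5681, 1.71118)  len=0.3692
  (v10,v0,v11) [-+-] → (0.184602, -0.5681, 0)–(0.781929, -0.5681, 0)  len=0.5973
  (v10,v11,v2) [--+] → (0.781929, -0.5681, 0.970341)–(0.184602, -0.5681, 1.71118)  len=0.9517
  (v11,v0,v1) [-++] → (0.781929, -0.5681, 0)–(1.26543, -0.5681, 0)  len=0.4835
  (v11,v1,v2) [-++] → (1.26543, -0.5681, 0)–(0.781929, -0.5681, 0.970341)  len=1.0841

Chained into 1 loop(s):
  loop 1: 10 segments, perimeter = 6.9716
Total perimeter = 6.972

loops=1 perimeter=6.972


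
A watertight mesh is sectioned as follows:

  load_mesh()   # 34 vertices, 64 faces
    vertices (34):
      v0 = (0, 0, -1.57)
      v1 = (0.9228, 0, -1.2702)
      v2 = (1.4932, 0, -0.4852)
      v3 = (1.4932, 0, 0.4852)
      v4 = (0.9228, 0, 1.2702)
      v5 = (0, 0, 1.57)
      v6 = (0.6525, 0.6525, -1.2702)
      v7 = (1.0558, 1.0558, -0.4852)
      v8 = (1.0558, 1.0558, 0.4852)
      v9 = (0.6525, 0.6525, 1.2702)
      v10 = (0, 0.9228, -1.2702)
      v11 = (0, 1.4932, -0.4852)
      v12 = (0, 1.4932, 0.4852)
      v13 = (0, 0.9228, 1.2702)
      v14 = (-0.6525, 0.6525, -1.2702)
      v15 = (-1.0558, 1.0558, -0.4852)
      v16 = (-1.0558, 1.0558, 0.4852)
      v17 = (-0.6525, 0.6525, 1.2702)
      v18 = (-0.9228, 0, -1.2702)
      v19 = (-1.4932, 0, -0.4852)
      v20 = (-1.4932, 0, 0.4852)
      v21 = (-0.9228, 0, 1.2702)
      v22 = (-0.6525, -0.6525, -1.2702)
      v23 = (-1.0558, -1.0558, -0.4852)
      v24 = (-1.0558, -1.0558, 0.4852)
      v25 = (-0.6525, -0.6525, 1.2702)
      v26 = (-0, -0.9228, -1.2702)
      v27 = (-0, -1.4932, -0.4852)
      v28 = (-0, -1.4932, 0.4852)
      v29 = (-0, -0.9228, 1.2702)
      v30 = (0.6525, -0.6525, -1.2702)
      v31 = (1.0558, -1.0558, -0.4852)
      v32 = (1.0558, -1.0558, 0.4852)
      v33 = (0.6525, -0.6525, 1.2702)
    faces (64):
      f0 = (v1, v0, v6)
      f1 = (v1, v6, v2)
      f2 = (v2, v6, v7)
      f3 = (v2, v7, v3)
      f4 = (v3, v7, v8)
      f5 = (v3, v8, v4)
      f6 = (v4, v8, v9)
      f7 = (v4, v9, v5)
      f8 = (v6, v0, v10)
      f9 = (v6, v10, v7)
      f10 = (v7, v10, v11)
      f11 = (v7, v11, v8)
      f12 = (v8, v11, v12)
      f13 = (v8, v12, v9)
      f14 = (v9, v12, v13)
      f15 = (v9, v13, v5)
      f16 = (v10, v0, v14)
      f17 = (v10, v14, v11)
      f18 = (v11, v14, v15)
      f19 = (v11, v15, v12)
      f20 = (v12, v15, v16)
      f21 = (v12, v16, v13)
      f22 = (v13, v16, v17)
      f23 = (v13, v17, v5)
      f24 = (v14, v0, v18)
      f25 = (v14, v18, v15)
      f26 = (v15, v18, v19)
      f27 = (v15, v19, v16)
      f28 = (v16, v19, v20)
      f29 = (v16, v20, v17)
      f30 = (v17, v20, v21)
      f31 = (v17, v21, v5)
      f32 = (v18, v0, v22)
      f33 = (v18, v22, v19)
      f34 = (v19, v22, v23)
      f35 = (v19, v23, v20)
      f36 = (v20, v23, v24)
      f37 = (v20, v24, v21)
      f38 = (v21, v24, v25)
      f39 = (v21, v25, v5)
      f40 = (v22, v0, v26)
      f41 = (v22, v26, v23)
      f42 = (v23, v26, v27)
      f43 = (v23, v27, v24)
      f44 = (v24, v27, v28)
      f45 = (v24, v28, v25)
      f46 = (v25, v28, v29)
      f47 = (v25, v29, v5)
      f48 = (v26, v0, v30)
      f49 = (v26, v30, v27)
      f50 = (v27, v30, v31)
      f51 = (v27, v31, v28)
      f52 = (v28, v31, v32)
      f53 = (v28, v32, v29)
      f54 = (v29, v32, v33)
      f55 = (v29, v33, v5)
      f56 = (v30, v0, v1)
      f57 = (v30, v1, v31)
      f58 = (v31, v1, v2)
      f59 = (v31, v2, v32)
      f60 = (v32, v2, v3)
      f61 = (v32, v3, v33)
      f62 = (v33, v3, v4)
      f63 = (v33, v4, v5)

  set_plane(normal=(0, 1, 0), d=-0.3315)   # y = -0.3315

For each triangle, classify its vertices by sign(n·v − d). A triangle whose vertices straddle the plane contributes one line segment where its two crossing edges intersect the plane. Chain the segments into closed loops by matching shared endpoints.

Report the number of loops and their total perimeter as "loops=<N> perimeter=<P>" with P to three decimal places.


loops=1 perimeter=9.069

Straddling triangles (20 of 64):
  (v18,v0,v22) [++-] → (-0.3315, -0.3315, -1.41769)–(-0.785475, -0.3315, -1.2702)  len=0.4773
  (v18,v22,v19) [+-+] → (-0.785475, -0.3315, -1.2702)–(-1.06609, -0.3315, -0.884016)  len=0.4774
  (v19,v22,v23) [+--] → (-1.06609, -0.3315, -0.884016)–(-1.35587, -0.3315, -0.4852)  len=0.4930
  (v19,v23,v20) [+-+] → (-1.35587, -0.3315, -0.4852)–(-1.35587, -0.3315, 0.180514)  len=0.6657
  (v20,v23,v24) [+--] → (-1.35587, -0.3315, 0.180514)–(-1.35587, -0.3315, 0.4852)  len=0.3047
  (v20,v24,v21) [+-+] → (-1.35587, -0.3315, 0.4852)–(-0.964559, -0.3315, 1.02373)  len=0.6657
  (v21,v24,v25) [+--] → (-0.964559, -0.3315, 1.02373)–(-0.785475, -0.3315, 1.2702)  len=0.3047
  (v21,v25,v5) [+-+] → (-0.785475, -0.3315, 1.2702)–(-0.3315, -0.3315, 1.41769)  len=0.4773
  (v22,v0,v26) [-+-] → (-0.3315, -0.3315, -1.41769)–(0, -0.3315, -1.4623)  len=0.3345
  (v25,v29,v5) [--+] → (0, -0.3315, 1.4623)–(-0.3315, -0.3315, 1.41769)  len=0.3345
  (v26,v0,v30) [-+-] → (0, -0.3315, -1.4623)–(0.3315, -0.3315, -1.41769)  len=0.3345
  (v29,v33,v5) [--+] → (0.3315, -0.3315, 1.41769)–(0, -0.3315, 1.4623)  len=0.3345
  (v30,v0,v1) [-++] → (0.3315, -0.3315, -1.41769)–(0.785475, -0.3315, -1.2702)  len=0.4773
  (v30,v1,v31) [-+-] → (0.785475, -0.3315, -1.2702)–(0.964559, -0.3315, -1.02373)  len=0.3047
  (v31,v1,v2) [-++] → (0.964559, -0.3315, -1.02373)–(1.35587, -0.3315, -0.4852)  len=0.6657
  (v31,v2,v32) [-+-] → (1.35587, -0.3315, -0.4852)–(1.35587, -0.3315, -0.180514)  len=0.3047
  (v32,v2,v3) [-++] → (1.35587, -0.3315, -0.180514)–(1.35587, -0.3315, 0.4852)  len=0.6657
  (v32,v3,v33) [-+-] → (1.35587, -0.3315, 0.4852)–(1.06609, -0.3315, 0.884016)  len=0.4930
  (v33,v3,v4) [-++] → (1.06609, -0.3315, 0.884016)–(0.785475, -0.3315, 1.2702)  len=0.4774
  (v33,v4,v5) [-++] → (0.785475, -0.3315, 1.2702)–(0.3315, -0.3315, 1.41769)  len=0.4773

Chained into 1 loop(s):
  loop 1: 20 segments, perimeter = 9.0695
Total perimeter = 9.069


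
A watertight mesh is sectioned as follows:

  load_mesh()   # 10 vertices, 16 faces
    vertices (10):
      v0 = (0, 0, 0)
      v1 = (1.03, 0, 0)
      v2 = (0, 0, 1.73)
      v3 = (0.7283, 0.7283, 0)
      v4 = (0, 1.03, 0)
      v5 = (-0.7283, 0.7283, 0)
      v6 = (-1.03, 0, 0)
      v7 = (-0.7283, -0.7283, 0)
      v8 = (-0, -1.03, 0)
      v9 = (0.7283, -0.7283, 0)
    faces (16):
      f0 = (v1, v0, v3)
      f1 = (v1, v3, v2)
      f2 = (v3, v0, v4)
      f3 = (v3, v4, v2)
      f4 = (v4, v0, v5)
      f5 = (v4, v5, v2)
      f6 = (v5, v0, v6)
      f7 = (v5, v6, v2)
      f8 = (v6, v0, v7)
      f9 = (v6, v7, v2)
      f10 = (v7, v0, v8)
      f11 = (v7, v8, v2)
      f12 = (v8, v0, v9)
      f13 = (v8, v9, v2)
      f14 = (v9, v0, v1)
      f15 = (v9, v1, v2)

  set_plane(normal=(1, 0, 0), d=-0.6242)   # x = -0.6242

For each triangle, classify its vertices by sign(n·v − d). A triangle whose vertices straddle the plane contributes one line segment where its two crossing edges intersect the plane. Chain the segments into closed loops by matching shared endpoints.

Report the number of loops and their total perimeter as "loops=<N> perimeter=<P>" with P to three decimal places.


loops=1 perimeter=3.639

Straddling triangles (8 of 16):
  (v4,v0,v5) [++-] → (-0.6242, 0.6242, 0)–(-0.6242, 0.771424, 0)  len=0.1472
  (v4,v5,v2) [+-+] → (-0.6242, 0.771424, 0)–(-0.6242, 0.6242, 0.247279)  len=0.2878
  (v5,v0,v6) [-+-] → (-0.6242, 0.6242, 0)–(-0.6242, 0, 0)  len=0.6242
  (v5,v6,v2) [--+] → (-0.6242, 0, 0.681586)–(-0.6242, 0.6242, 0.247279)  len=0.7604
  (v6,v0,v7) [-+-] → (-0.6242, 0, 0)–(-0.6242, -0.6242, 0)  len=0.6242
  (v6,v7,v2) [--+] → (-0.6242, -0.6242, 0.247279)–(-0.6242, 0, 0.681586)  len=0.7604
  (v7,v0,v8) [-++] → (-0.6242, -0.6242, 0)–(-0.6242, -0.771424, 0)  len=0.1472
  (v7,v8,v2) [-++] → (-0.6242, -0.771424, 0)–(-0.6242, -0.6242, 0.247279)  len=0.2878

Chained into 1 loop(s):
  loop 1: 8 segments, perimeter = 3.6393
Total perimeter = 3.639


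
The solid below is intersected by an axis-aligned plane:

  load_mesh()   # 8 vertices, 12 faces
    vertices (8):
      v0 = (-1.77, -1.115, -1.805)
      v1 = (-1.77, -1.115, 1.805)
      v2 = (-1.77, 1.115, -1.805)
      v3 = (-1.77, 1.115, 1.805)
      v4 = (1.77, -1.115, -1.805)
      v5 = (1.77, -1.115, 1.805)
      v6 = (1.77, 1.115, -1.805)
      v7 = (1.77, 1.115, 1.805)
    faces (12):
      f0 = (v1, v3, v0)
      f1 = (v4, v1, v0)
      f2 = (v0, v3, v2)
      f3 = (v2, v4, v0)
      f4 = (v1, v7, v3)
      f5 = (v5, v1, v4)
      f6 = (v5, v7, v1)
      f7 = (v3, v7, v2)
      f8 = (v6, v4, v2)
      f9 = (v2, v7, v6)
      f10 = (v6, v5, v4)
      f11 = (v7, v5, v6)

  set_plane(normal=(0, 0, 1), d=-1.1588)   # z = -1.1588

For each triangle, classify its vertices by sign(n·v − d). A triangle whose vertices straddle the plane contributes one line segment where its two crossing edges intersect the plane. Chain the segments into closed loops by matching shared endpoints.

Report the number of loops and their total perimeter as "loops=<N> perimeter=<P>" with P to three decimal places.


Straddling triangles (8 of 12):
  (v1,v3,v0) [++-] → (-1.77, -0.715824, -1.1588)–(-1.77, -1.115, -1.1588)  len=0.3992
  (v4,v1,v0) [-+-] → (1.13633, -1.115, -1.1588)–(-1.77, -1.115, -1.1588)  len=2.9063
  (v0,v3,v2) [-+-] → (-1.77, -0.715824, -1.1588)–(-1.77, 1.115, -1.1588)  len=1.8308
  (v5,v1,v4) [++-] → (1.13633, -1.115, -1.1588)–(1.77, -1.115, -1.1588)  len=0.6337
  (v3,v7,v2) [++-] → (-1.13633, 1.115, -1.1588)–(-1.77, 1.115, -1.1588)  len=0.6337
  (v2,v7,v6) [-+-] → (-1.13633, 1.115, -1.1588)–(1.77, 1.115, -1.1588)  len=2.9063
  (v6,v5,v4) [-+-] → (1.77, 0.715824, -1.1588)–(1.77, -1.115, -1.1588)  len=1.8308
  (v7,v5,v6) [++-] → (1.77, 0.715824, -1.1588)–(1.77, 1.115, -1.1588)  len=0.3992

Chained into 1 loop(s):
  loop 1: 8 segments, perimeter = 11.5400
Total perimeter = 11.540

loops=1 perimeter=11.540


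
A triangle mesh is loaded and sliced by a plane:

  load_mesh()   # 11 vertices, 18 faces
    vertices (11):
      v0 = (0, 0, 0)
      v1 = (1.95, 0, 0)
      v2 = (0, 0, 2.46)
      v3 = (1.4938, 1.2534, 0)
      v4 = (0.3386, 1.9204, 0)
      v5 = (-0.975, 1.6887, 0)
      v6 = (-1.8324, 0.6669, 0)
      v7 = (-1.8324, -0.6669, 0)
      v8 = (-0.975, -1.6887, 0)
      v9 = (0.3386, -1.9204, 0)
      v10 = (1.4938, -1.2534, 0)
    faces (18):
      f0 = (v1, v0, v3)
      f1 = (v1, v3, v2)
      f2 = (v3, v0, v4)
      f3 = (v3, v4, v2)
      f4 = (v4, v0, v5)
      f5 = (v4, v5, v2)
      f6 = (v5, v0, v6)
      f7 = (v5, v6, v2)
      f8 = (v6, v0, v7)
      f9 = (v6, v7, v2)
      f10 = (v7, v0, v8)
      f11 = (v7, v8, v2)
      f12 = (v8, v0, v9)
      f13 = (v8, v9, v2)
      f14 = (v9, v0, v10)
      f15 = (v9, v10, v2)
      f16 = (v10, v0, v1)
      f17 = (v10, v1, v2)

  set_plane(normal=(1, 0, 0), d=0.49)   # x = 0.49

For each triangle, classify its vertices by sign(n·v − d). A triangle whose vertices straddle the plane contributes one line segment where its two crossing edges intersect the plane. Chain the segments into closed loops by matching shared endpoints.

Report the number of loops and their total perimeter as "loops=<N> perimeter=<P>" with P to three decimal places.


loops=1 perimeter=8.932

Straddling triangles (8 of 18):
  (v1,v0,v3) [+-+] → (0.49, 0, 0)–(0.49, 0.411143, 0)  len=0.4111
  (v1,v3,v2) [++-] → (0.49, 0.411143, 1.65306)–(0.49, 0, 1.84185)  len=0.4524
  (v3,v0,v4) [+--] → (0.49, 0.411143, 0)–(0.49, 1.83298, 0)  len=1.4218
  (v3,v4,v2) [+--] → (0.49, 1.83298, 0)–(0.49, 0.411143, 1.65306)  len=2.1804
  (v9,v0,v10) [--+] → (0.49, -0.411143, 0)–(0.49, -1.83298, 0)  len=1.4218
  (v9,v10,v2) [-+-] → (0.49, -1.83298, 0)–(0.49, -0.411143, 1.65306)  len=2.1804
  (v10,v0,v1) [+-+] → (0.49, -0.411143, 0)–(0.49, 0, 0)  len=0.4111
  (v10,v1,v2) [++-] → (0.49, 0, 1.84185)–(0.49, -0.411143, 1.65306)  len=0.4524

Chained into 1 loop(s):
  loop 1: 8 segments, perimeter = 8.9316
Total perimeter = 8.932


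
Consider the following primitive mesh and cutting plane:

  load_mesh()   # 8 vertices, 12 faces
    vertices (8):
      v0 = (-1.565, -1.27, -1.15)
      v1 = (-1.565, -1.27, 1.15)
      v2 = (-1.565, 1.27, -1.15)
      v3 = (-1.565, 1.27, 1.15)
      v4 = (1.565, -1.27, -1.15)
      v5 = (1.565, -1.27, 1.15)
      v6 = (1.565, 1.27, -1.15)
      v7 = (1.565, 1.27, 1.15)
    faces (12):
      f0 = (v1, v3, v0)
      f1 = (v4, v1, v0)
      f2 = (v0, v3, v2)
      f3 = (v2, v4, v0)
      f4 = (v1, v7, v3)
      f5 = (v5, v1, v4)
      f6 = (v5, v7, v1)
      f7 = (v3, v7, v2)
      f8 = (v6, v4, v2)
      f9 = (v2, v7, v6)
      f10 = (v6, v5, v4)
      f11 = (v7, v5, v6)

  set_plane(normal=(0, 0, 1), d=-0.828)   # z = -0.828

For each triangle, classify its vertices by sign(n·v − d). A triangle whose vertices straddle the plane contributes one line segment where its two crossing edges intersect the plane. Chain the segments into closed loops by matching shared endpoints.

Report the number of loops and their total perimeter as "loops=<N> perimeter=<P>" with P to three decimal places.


Straddling triangles (8 of 12):
  (v1,v3,v0) [++-] → (-1.565, -0.9144, -0.828)–(-1.565, -1.27, -0.828)  len=0.3556
  (v4,v1,v0) [-+-] → (1.1268, -1.27, -0.828)–(-1.565, -1.27, -0.828)  len=2.6918
  (v0,v3,v2) [-+-] → (-1.565, -0.9144, -0.828)–(-1.565, 1.27, -0.828)  len=2.1844
  (v5,v1,v4) [++-] → (1.1268, -1.27, -0.828)–(1.565, -1.27, -0.828)  len=0.4382
  (v3,v7,v2) [++-] → (-1.1268, 1.27, -0.828)–(-1.565, 1.27, -0.828)  len=0.4382
  (v2,v7,v6) [-+-] → (-1.1268, 1.27, -0.828)–(1.565, 1.27, -0.828)  len=2.6918
  (v6,v5,v4) [-+-] → (1.565, 0.9144, -0.828)–(1.565, -1.27, -0.828)  len=2.1844
  (v7,v5,v6) [++-] → (1.565, 0.9144, -0.828)–(1.565, 1.27, -0.828)  len=0.3556

Chained into 1 loop(s):
  loop 1: 8 segments, perimeter = 11.3400
Total perimeter = 11.340

loops=1 perimeter=11.340


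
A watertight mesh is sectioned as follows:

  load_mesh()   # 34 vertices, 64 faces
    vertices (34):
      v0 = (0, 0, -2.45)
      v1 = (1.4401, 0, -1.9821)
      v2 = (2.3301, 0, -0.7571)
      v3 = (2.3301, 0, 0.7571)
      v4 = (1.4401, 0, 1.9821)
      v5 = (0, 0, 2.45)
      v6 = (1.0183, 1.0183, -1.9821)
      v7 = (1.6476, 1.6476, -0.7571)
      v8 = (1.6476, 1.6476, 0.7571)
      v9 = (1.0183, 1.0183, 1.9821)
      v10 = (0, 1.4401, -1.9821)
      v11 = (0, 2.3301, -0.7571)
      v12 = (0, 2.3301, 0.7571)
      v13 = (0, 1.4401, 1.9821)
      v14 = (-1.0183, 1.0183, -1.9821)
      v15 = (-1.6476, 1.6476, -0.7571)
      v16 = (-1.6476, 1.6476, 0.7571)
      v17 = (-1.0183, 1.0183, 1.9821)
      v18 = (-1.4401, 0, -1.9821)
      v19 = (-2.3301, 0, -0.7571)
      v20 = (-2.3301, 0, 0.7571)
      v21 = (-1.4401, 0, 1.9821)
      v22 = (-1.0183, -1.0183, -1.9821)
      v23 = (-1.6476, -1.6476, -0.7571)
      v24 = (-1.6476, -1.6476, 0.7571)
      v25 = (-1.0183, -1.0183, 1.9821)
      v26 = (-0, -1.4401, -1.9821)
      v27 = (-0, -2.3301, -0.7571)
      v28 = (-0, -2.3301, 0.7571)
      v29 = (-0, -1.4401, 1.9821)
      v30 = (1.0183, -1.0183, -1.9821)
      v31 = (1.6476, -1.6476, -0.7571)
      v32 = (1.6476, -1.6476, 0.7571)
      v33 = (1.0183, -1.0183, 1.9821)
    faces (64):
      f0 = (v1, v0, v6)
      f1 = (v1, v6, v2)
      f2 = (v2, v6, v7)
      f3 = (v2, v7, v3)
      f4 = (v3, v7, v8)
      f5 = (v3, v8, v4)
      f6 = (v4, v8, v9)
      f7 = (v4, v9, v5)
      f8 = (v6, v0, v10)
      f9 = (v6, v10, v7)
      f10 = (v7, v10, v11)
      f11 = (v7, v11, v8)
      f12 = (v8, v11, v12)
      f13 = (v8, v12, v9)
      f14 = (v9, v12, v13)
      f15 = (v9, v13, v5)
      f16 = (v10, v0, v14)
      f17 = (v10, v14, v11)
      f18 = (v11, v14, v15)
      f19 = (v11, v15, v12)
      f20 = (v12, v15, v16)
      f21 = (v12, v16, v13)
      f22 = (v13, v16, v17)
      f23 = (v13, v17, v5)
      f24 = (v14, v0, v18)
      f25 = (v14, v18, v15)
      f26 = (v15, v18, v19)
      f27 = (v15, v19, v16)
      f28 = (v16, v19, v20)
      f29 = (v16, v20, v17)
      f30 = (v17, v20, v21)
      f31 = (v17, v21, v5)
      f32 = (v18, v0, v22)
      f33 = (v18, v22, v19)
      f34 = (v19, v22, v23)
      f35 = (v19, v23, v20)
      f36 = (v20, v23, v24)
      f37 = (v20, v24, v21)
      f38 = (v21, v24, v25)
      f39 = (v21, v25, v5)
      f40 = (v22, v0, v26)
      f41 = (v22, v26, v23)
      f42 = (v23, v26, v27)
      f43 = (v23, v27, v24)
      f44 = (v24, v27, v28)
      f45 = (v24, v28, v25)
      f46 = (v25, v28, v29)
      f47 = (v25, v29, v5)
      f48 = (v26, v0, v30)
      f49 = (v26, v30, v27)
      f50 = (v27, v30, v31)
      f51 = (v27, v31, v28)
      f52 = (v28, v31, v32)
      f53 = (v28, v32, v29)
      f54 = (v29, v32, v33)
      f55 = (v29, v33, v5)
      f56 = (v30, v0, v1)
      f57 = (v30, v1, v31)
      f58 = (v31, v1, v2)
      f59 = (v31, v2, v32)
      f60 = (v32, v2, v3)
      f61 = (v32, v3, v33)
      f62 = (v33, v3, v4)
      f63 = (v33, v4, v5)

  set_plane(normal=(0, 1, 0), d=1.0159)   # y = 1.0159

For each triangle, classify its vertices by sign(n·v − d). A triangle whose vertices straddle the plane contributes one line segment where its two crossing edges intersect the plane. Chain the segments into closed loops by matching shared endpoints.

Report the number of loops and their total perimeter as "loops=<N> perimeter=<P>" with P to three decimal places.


loops=1 perimeter=13.200

Straddling triangles (20 of 64):
  (v1,v0,v6) [--+] → (1.0159, 1.0159, -1.9832)–(1.01929, 1.0159, -1.9821)  len=0.0036
  (v1,v6,v2) [-+-] → (1.01929, 1.0159, -1.9821)–(1.02139, 1.0159, -1.97921)  len=0.0036
  (v2,v6,v7) [-++] → (1.02139, 1.0159, -1.97921)–(1.90927, 1.0159, -0.7571)  len=1.5106
  (v2,v7,v3) [-+-] → (1.90927, 1.0159, -0.7571)–(1.90927, 1.0159, -0.176546)  len=0.5806
  (v3,v7,v8) [-++] → (1.90927, 1.0159, -0.176546)–(1.90927, 1.0159, 0.7571)  len=0.9336
  (v3,v8,v4) [-+-] → (1.90927, 1.0159, 0.7571)–(1.56804, 1.0159, 1.22677)  len=0.5805
  (v4,v8,v9) [-++] → (1.56804, 1.0159, 1.22677)–(1.01929, 1.0159, 1.9821)  len=0.9336
  (v4,v9,v5) [-+-] → (1.01929, 1.0159, 1.9821)–(1.0159, 1.0159, 1.9832)  len=0.0036
  (v6,v0,v10) [+-+] → (1.0159, 1.0159, -1.9832)–(0, 1.0159, -2.11993)  len=1.0251
  (v9,v13,v5) [++-] → (0, 1.0159, 2.11993)–(1.0159, 1.0159, 1.9832)  len=1.0251
  (v10,v0,v14) [+-+] → (0, 1.0159, -2.11993)–(-1.0159, 1.0159, -1.9832)  len=1.0251
  (v13,v17,v5) [++-] → (-1.0159, 1.0159, 1.9832)–(0, 1.0159, 2.11993)  len=1.0251
  (v14,v0,v18) [+--] → (-1.0159, 1.0159, -1.9832)–(-1.01929, 1.0159, -1.9821)  len=0.0036
  (v14,v18,v15) [+-+] → (-1.01929, 1.0159, -1.9821)–(-1.56804, 1.0159, -1.22677)  len=0.9336
  (v15,v18,v19) [+--] → (-1.56804, 1.0159, -1.22677)–(-1.90927, 1.0159, -0.7571)  len=0.5805
  (v15,v19,v16) [+-+] → (-1.90927, 1.0159, -0.7571)–(-1.90927, 1.0159, 0.176546)  len=0.9336
  (v16,v19,v20) [+--] → (-1.90927, 1.0159, 0.176546)–(-1.90927, 1.0159, 0.7571)  len=0.5806
  (v16,v20,v17) [+-+] → (-1.90927, 1.0159, 0.7571)–(-1.02139, 1.0159, 1.97921)  len=1.5106
  (v17,v20,v21) [+--] → (-1.02139, 1.0159, 1.97921)–(-1.01929, 1.0159, 1.9821)  len=0.0036
  (v17,v21,v5) [+--] → (-1.01929, 1.0159, 1.9821)–(-1.0159, 1.0159, 1.9832)  len=0.0036

Chained into 1 loop(s):
  loop 1: 20 segments, perimeter = 13.1996
Total perimeter = 13.200


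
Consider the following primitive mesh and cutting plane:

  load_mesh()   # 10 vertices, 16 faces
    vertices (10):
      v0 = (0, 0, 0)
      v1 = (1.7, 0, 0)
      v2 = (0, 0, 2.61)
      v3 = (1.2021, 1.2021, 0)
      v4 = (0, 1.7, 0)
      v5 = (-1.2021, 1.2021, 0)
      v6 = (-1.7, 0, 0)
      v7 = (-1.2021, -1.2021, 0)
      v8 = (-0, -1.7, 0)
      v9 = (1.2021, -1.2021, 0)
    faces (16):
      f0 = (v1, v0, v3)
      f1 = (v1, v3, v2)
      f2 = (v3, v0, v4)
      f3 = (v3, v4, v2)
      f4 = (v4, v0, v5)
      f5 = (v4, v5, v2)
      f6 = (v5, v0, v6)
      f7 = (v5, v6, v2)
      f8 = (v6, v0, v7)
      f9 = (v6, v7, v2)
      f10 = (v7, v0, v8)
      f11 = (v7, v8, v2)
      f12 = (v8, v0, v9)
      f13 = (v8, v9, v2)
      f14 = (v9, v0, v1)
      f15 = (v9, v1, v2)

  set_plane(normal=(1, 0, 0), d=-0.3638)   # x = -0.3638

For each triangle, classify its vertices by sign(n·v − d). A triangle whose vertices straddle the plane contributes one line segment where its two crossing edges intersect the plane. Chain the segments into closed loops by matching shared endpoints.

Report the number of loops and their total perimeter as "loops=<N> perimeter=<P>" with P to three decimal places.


loops=1 perimeter=8.305

Straddling triangles (8 of 16):
  (v4,v0,v5) [++-] → (-0.3638, 0.3638, 0)–(-0.3638, 1.54932, 0)  len=1.1855
  (v4,v5,v2) [+-+] → (-0.3638, 1.54932, 0)–(-0.3638, 0.3638, 1.82012)  len=2.1722
  (v5,v0,v6) [-+-] → (-0.3638, 0.3638, 0)–(-0.3638, 0, 0)  len=0.3638
  (v5,v6,v2) [--+] → (-0.3638, 0, 2.05146)–(-0.3638, 0.3638, 1.82012)  len=0.4311
  (v6,v0,v7) [-+-] → (-0.3638, 0, 0)–(-0.3638, -0.3638, 0)  len=0.3638
  (v6,v7,v2) [--+] → (-0.3638, -0.3638, 1.82012)–(-0.3638, 0, 2.05146)  len=0.4311
  (v7,v0,v8) [-++] → (-0.3638, -0.3638, 0)–(-0.3638, -1.54932, 0)  len=1.1855
  (v7,v8,v2) [-++] → (-0.3638, -1.54932, 0)–(-0.3638, -0.3638, 1.82012)  len=2.1722

Chained into 1 loop(s):
  loop 1: 8 segments, perimeter = 8.3052
Total perimeter = 8.305


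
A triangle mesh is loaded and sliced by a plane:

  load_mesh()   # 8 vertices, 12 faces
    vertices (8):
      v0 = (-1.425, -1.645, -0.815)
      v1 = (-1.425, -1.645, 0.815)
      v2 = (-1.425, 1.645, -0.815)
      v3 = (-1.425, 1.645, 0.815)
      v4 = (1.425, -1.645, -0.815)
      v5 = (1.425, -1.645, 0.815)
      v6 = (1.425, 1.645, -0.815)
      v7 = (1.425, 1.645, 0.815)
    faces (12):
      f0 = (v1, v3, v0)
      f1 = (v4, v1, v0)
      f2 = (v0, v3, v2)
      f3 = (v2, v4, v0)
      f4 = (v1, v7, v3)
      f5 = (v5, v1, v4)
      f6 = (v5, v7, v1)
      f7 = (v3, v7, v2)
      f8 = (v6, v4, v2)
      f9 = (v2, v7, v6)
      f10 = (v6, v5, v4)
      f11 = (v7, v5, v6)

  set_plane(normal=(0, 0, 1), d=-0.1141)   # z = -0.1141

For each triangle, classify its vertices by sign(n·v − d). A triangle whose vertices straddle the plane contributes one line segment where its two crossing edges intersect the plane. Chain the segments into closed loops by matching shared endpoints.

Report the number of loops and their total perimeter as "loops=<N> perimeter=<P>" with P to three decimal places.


loops=1 perimeter=12.280

Straddling triangles (8 of 12):
  (v1,v3,v0) [++-] → (-1.425, -0.2303, -0.1141)–(-1.425, -1.645, -0.1141)  len=1.4147
  (v4,v1,v0) [-+-] → (0.1995, -1.645, -0.1141)–(-1.425, -1.645, -0.1141)  len=1.6245
  (v0,v3,v2) [-+-] → (-1.425, -0.2303, -0.1141)–(-1.425, 1.645, -0.1141)  len=1.8753
  (v5,v1,v4) [++-] → (0.1995, -1.645, -0.1141)–(1.425, -1.645, -0.1141)  len=1.2255
  (v3,v7,v2) [++-] → (-0.1995, 1.645, -0.1141)–(-1.425, 1.645, -0.1141)  len=1.2255
  (v2,v7,v6) [-+-] → (-0.1995, 1.645, -0.1141)–(1.425, 1.645, -0.1141)  len=1.6245
  (v6,v5,v4) [-+-] → (1.425, 0.2303, -0.1141)–(1.425, -1.645, -0.1141)  len=1.8753
  (v7,v5,v6) [++-] → (1.425, 0.2303, -0.1141)–(1.425, 1.645, -0.1141)  len=1.4147

Chained into 1 loop(s):
  loop 1: 8 segments, perimeter = 12.2800
Total perimeter = 12.280


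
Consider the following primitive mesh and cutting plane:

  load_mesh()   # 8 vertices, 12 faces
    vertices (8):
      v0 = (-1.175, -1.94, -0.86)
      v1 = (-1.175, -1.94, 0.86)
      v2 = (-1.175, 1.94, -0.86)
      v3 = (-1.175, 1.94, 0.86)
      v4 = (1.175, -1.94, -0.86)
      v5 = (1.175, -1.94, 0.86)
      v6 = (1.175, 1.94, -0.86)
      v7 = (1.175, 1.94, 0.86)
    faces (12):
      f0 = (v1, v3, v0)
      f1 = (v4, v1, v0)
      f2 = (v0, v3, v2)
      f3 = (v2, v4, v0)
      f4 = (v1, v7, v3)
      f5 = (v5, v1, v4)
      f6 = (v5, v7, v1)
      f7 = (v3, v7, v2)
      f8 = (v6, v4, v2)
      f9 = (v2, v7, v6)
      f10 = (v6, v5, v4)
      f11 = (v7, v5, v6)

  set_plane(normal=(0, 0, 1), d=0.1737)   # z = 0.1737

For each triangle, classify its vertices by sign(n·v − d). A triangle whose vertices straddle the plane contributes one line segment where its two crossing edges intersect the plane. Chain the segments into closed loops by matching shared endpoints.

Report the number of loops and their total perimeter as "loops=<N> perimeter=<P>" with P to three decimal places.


Straddling triangles (8 of 12):
  (v1,v3,v0) [++-] → (-1.175, 0.391835, 0.1737)–(-1.175, -1.94, 0.1737)  len=2.3318
  (v4,v1,v0) [-+-] → (-0.237323, -1.94, 0.1737)–(-1.175, -1.94, 0.1737)  len=0.9377
  (v0,v3,v2) [-+-] → (-1.175, 0.391835, 0.1737)–(-1.175, 1.94, 0.1737)  len=1.5482
  (v5,v1,v4) [++-] → (-0.237323, -1.94, 0.1737)–(1.175, -1.94, 0.1737)  len=1.4123
  (v3,v7,v2) [++-] → (0.237323, 1.94, 0.1737)–(-1.175, 1.94, 0.1737)  len=1.4123
  (v2,v7,v6) [-+-] → (0.237323, 1.94, 0.1737)–(1.175, 1.94, 0.1737)  len=0.9377
  (v6,v5,v4) [-+-] → (1.175, -0.391835, 0.1737)–(1.175, -1.94, 0.1737)  len=1.5482
  (v7,v5,v6) [++-] → (1.175, -0.391835, 0.1737)–(1.175, 1.94, 0.1737)  len=2.3318

Chained into 1 loop(s):
  loop 1: 8 segments, perimeter = 12.4600
Total perimeter = 12.460

loops=1 perimeter=12.460


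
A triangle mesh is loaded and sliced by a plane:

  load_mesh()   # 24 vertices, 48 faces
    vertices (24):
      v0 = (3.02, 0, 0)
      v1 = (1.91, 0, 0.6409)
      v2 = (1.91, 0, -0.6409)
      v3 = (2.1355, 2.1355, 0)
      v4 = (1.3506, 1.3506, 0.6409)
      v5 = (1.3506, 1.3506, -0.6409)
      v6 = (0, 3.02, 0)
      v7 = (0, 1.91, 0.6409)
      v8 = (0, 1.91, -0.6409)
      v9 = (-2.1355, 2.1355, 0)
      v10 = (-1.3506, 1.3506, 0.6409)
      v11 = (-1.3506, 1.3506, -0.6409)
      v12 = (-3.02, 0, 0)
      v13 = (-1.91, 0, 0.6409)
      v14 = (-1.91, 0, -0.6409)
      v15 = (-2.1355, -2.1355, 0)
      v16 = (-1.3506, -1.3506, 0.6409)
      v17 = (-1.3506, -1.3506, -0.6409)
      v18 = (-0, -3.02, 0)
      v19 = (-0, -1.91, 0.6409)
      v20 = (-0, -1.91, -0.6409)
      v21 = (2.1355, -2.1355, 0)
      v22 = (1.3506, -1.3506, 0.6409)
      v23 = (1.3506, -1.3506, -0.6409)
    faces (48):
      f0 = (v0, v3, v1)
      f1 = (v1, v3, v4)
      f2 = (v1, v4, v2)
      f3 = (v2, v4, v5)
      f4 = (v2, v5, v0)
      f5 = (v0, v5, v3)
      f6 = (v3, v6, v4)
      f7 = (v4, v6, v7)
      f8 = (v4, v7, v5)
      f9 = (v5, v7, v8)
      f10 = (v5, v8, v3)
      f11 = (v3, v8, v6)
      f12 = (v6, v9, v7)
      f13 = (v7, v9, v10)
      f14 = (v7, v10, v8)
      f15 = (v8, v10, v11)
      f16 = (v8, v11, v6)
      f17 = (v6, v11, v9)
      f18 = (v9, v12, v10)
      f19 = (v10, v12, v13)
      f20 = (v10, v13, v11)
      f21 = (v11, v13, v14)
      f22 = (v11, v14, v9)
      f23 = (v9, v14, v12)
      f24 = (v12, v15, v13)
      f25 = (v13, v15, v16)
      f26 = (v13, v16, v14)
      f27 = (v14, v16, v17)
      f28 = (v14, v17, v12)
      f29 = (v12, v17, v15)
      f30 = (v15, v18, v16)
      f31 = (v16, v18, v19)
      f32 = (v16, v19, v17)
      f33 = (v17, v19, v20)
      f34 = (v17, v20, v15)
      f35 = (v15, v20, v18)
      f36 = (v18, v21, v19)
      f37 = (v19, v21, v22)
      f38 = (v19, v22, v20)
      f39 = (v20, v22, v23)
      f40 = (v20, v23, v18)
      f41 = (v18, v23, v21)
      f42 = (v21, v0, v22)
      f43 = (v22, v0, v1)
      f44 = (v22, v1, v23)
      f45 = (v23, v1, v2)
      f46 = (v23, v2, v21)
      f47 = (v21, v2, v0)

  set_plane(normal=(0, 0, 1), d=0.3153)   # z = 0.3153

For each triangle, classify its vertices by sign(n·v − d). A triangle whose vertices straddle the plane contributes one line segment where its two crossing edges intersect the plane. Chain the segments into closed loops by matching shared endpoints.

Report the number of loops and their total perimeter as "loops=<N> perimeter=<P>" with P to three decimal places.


Straddling triangles (32 of 48):
  (v0,v3,v1) [--+] → (2.02456, 1.08491, 0.3153)–(2.47392, 0, 0.3153)  len=1.1743
  (v1,v3,v4) [+-+] → (2.02456, 1.08491, 0.3153)–(1.74936, 1.74936, 0.3153)  len=0.7192
  (v1,v4,v2) [++-] → (1.4927, 1.00752, 0.3153)–(1.91, 0, 0.3153)  len=1.0905
  (v2,v4,v5) [-+-] → (1.4927, 1.00752, 0.3153)–(1.3506, 1.3506, 0.3153)  len=0.3713
  (v3,v6,v4) [--+] → (0.664447, 2.19871, 0.3153)–(1.74936, 1.74936, 0.3153)  len=1.1743
  (v4,v6,v7) [+-+] → (0.664447, 2.19871, 0.3153)–(0, 2.47392, 0.3153)  len=0.7192
  (v4,v7,v5) [++-] → (0.343076, 1.7679, 0.3153)–(1.3506, 1.3506, 0.3153)  len=1.0905
  (v5,v7,v8) [-+-] → (0.343076, 1.7679, 0.3153)–(0, 1.91, 0.3153)  len=0.3713
  (v6,v9,v7) [--+] → (-1.08491, 2.02456, 0.3153)–(0, 2.47392, 0.3153)  len=1.1743
  (v7,v9,v10) [+-+] → (-1.08491, 2.02456, 0.3153)–(-1.74936, 1.74936, 0.3153)  len=0.7192
  (v7,v10,v8) [++-] → (-1.00752, 1.4927, 0.3153)–(0, 1.91, 0.3153)  len=1.0905
  (v8,v10,v11) [-+-] → (-1.00752, 1.4927, 0.3153)–(-1.3506, 1.3506, 0.3153)  len=0.3713
  (v9,v12,v10) [--+] → (-2.19871, 0.664447, 0.3153)–(-1.74936, 1.74936, 0.3153)  len=1.1743
  (v10,v12,v13) [+-+] → (-2.19871, 0.664447, 0.3153)–(-2.47392, 0, 0.3153)  len=0.7192
  (v10,v13,v11) [++-] → (-1.7679, 0.343076, 0.3153)–(-1.3506, 1.3506, 0.3153)  len=1.0905
  (v11,v13,v14) [-+-] → (-1.7679, 0.343076, 0.3153)–(-1.91, 0, 0.3153)  len=0.3713
  (v12,v15,v13) [--+] → (-2.02456, -1.08491, 0.3153)–(-2.47392, 0, 0.3153)  len=1.1743
  (v13,v15,v16) [+-+] → (-2.02456, -1.08491, 0.3153)–(-1.74936, -1.74936, 0.3153)  len=0.7192
  (v13,v16,v14) [++-] → (-1.4927, -1.00752, 0.3153)–(-1.91, 0, 0.3153)  len=1.0905
  (v14,v16,v17) [-+-] → (-1.4927, -1.00752, 0.3153)–(-1.3506, -1.3506, 0.3153)  len=0.3713
  (v15,v18,v16) [--+] → (-0.664447, -2.19871, 0.3153)–(-1.74936, -1.74936, 0.3153)  len=1.1743
  (v16,v18,v19) [+-+] → (-0.664447, -2.19871, 0.3153)–(0, -2.47392, 0.3153)  len=0.7192
  (v16,v19,v17) [++-] → (-0.343076, -1.7679, 0.3153)–(-1.3506, -1.3506, 0.3153)  len=1.0905
  (v17,v19,v20) [-+-] → (-0.343076, -1.7679, 0.3153)–(0, -1.91, 0.3153)  len=0.3713
  (v18,v21,v19) [--+] → (1.08491, -2.02456, 0.3153)–(0, -2.47392, 0.3153)  len=1.1743
  (v19,v21,v22) [+-+] → (1.08491, -2.02456, 0.3153)–(1.74936, -1.74936, 0.3153)  len=0.7192
  (v19,v22,v20) [++-] → (1.00752, -1.4927, 0.3153)–(0, -1.91, 0.3153)  len=1.0905
  (v20,v22,v23) [-+-] → (1.00752, -1.4927, 0.3153)–(1.3506, -1.3506, 0.3153)  len=0.3713
  (v21,v0,v22) [--+] → (2.19871, -0.664447, 0.3153)–(1.74936, -1.74936, 0.3153)  len=1.1743
  (v22,v0,v1) [+-+] → (2.19871, -0.664447, 0.3153)–(2.47392, 0, 0.3153)  len=0.7192
  (v22,v1,v23) [++-] → (1.7679, -0.343076, 0.3153)–(1.3506, -1.3506, 0.3153)  len=1.0905
  (v23,v1,v2) [-+-] → (1.7679, -0.343076, 0.3153)–(1.91, 0, 0.3153)  len=0.3713

Chained into 2 loop(s):
  loop 1: 16 segments, perimeter = 15.1478
  loop 2: 16 segments, perimeter = 11.6949
Total perimeter = 26.843

loops=2 perimeter=26.843


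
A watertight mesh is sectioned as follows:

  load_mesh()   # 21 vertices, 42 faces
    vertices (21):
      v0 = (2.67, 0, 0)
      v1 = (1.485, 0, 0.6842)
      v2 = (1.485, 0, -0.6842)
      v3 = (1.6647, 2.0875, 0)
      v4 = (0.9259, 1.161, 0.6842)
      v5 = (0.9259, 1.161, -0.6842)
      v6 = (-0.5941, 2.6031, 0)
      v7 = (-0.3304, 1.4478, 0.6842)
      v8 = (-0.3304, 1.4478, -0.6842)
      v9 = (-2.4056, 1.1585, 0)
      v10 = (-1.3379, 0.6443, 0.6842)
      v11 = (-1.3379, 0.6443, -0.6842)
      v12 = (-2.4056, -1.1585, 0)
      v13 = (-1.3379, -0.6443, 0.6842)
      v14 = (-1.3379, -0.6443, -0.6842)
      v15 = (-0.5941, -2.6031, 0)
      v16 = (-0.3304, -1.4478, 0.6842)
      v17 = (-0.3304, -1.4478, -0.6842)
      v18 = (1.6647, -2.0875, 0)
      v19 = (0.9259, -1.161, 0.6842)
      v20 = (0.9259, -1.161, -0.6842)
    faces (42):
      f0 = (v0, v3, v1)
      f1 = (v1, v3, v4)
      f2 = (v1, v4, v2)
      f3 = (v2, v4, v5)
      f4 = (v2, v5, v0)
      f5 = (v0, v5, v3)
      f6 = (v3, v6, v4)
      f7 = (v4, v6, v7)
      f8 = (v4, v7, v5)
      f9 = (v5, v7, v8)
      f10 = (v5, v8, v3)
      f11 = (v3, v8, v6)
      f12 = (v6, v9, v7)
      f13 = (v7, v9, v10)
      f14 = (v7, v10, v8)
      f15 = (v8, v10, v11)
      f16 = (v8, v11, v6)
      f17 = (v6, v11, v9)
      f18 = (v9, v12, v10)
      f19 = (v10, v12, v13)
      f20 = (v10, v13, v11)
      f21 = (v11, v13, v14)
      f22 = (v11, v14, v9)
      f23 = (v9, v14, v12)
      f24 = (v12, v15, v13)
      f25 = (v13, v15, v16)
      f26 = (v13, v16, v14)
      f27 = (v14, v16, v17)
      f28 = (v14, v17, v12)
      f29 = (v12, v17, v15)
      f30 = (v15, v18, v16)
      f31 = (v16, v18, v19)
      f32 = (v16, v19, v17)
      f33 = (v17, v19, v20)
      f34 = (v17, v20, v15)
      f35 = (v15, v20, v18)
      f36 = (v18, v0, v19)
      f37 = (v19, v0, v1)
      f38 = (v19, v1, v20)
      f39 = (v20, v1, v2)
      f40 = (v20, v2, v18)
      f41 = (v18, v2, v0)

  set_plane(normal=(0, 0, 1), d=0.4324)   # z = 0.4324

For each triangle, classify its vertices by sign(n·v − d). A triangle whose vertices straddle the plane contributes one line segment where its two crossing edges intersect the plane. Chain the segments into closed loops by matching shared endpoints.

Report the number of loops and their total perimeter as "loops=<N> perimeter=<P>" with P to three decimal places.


Straddling triangles (28 of 42):
  (v0,v3,v1) [--+] → (1.55113, 0.768244, 0.4324)–(1.9211, 0, 0.4324)  len=0.8527
  (v1,v3,v4) [+-+] → (1.55113, 0.768244, 0.4324)–(1.19779, 1.50197, 0.4324)  len=0.8144
  (v1,v4,v2) [++-] → (1.02878, 0.947364, 0.4324)–(1.485, 0, 0.4324)  len=1.0515
  (v2,v4,v5) [-+-] → (1.02878, 0.947364, 0.4324)–(0.9259, 1.161, 0.4324)  len=0.2371
  (v3,v6,v4) [--+] → (0.366508, 1.69172, 0.4324)–(1.19779, 1.50197, 0.4324)  len=0.8527
  (v4,v6,v7) [+-+] → (0.366508, 1.69172, 0.4324)–(-0.427447, 1.87297, 0.4324)  len=0.8144
  (v4,v7,v5) [++-] → (-0.0992276, 1.39503, 0.4324)–(0.9259, 1.161, 0.4324)  len=1.0515
  (v5,v7,v8) [-+-] → (-0.0992276, 1.39503, 0.4324)–(-0.3304, 1.4478, 0.4324)  len=0.2371
  (v6,v9,v7) [--+] → (-1.09412, 1.34133, 0.4324)–(-0.427447, 1.87297, 0.4324)  len=0.8527
  (v7,v9,v10) [+-+] → (-1.09412, 1.34133, 0.4324)–(-1.73084, 0.833536, 0.4324)  len=0.8144
  (v7,v10,v8) [++-] → (-1.15251, 0.792152, 0.4324)–(-0.3304, 1.4478, 0.4324)  len=1.0515
  (v8,v10,v11) [-+-] → (-1.15251, 0.792152, 0.4324)–(-1.3379, 0.6443, 0.4324)  len=0.2371
  (v9,v12,v10) [--+] → (-1.73084, -0.0191683, 0.4324)–(-1.73084, 0.833536, 0.4324)  len=0.8527
  (v10,v12,v13) [+-+] → (-1.73084, -0.0191683, 0.4324)–(-1.73084, -0.833536, 0.4324)  len=0.8144
  (v10,v13,v11) [++-] → (-1.3379, -0.407184, 0.4324)–(-1.3379, 0.6443, 0.4324)  len=1.0515
  (v11,v13,v14) [-+-] → (-1.3379, -0.407184, 0.4324)–(-1.3379, -0.6443, 0.4324)  len=0.2371
  (v12,v15,v13) [--+] → (-1.06417, -1.36518, 0.4324)–(-1.73084, -0.833536, 0.4324)  len=0.8527
  (v13,v15,v16) [+-+] → (-1.06417, -1.36518, 0.4324)–(-0.427447, -1.87297, 0.4324)  len=0.8144
  (v13,v16,v14) [++-] → (-0.515791, -1.29995, 0.4324)–(-1.3379, -0.6443, 0.4324)  len=1.0515
  (v14,v16,v17) [-+-] → (-0.515791, -1.29995, 0.4324)–(-0.3304, -1.4478, 0.4324)  len=0.2371
  (v15,v18,v16) [--+] → (0.403839, -1.68322, 0.4324)–(-0.427447, -1.87297, 0.4324)  len=0.8527
  (v16,v18,v19) [+-+] → (0.403839, -1.68322, 0.4324)–(1.19779, -1.50197, 0.4324)  len=0.8144
  (v16,v19,v17) [++-] → (0.694728, -1.21377, 0.4324)–(-0.3304, -1.4478, 0.4324)  len=1.0515
  (v17,v19,v20) [-+-] → (0.694728, -1.21377, 0.4324)–(0.9259, -1.161, 0.4324)  len=0.2371
  (v18,v0,v19) [--+] → (1.56777, -0.733728, 0.4324)–(1.19779, -1.50197, 0.4324)  len=0.8527
  (v19,v0,v1) [+-+] → (1.56777, -0.733728, 0.4324)–(1.9211, 0, 0.4324)  len=0.8144
  (v19,v1,v20) [++-] → (1.38212, -0.213636, 0.4324)–(0.9259, -1.161, 0.4324)  len=1.0515
  (v20,v1,v2) [-+-] → (1.38212, -0.213636, 0.4324)–(1.485, 0, 0.4324)  len=0.2371

Chained into 2 loop(s):
  loop 1: 14 segments, perimeter = 11.6695
  loop 2: 14 segments, perimeter = 9.0204
Total perimeter = 20.690

loops=2 perimeter=20.690
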